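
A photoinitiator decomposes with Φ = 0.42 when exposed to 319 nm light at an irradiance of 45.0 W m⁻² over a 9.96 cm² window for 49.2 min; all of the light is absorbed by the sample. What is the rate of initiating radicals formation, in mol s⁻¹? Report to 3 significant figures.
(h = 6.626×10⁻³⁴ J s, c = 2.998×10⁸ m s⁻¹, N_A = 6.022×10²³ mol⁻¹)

5.02×10⁻⁸ mol s⁻¹

Photon energy at 319 nm: hc/λ = (6.626×10⁻³⁴)(2.998×10⁸)/(319×10⁻⁹) = 6.227×10⁻¹⁹ J.
Energy delivered: (45.0 W m⁻²)(9.96×10⁻⁴ m²)(2952 s) = 132.3 J.
Photons incident: 132.3 / 6.227×10⁻¹⁹ = 2.125×10²⁰, i.e. 2.125×10²⁰/6.022×10²³ = 3.529×10⁻⁴ mol.
Product formed: 0.42 × 3.529×10⁻⁴ = 1.482×10⁻⁴ mol.
Rate: 1.482×10⁻⁴ / 2952 s = 5.02×10⁻⁸ mol s⁻¹.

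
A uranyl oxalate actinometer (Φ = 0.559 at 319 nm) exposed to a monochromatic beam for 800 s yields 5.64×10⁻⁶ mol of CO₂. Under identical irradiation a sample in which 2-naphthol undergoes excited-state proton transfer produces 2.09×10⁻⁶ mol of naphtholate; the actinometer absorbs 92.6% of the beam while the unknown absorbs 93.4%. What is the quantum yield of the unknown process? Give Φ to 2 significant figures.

Photons absorbed by the actinometer: 5.64×10⁻⁶ / 0.559 = 1.009×10⁻⁵ mol.
Incident flux: 1.009×10⁻⁵ / 0.926 = 1.090×10⁻⁵ einstein.
Absorbed by unknown: 0.934 × 1.090×10⁻⁵ = 1.018×10⁻⁵ mol.
Φ(unknown) = 2.09×10⁻⁶ / 1.018×10⁻⁵ = 0.21.

Φ = 0.21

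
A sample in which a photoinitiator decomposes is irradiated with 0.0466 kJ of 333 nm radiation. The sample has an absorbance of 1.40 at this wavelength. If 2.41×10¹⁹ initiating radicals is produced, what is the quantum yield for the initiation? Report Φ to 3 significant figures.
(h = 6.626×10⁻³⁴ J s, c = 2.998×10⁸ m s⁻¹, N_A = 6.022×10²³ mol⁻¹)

Product: 2.41×10¹⁹ / 6.022×10²³ = 4.002×10⁻⁵ mol.
Photon energy at 333 nm: hc/λ = (6.626×10⁻³⁴)(2.998×10⁸)/(333×10⁻⁹) = 5.965×10⁻¹⁹ J.
Incident energy: 0.0466 kJ = 46.6 J.
Photons incident: 46.6 / 5.965×10⁻¹⁹ = 7.812×10¹⁹, i.e. 7.812×10¹⁹/6.022×10²³ = 1.297×10⁻⁴ mol.
Fraction absorbed: 1 − 10^(−1.40) = 0.9602.
Photons absorbed: 0.9602 × 1.297×10⁻⁴ = 1.245×10⁻⁴ mol.
Φ = 4.002×10⁻⁵ mol / 1.245×10⁻⁴ mol photons = 0.321.

Φ = 0.321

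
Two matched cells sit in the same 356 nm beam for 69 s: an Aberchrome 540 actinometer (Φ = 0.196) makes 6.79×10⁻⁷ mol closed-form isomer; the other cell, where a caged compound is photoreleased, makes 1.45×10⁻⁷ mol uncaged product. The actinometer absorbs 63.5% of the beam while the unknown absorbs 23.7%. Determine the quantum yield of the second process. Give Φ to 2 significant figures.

Photons absorbed by the actinometer: 6.79×10⁻⁷ / 0.196 = 3.464×10⁻⁶ mol.
Incident flux: 3.464×10⁻⁶ / 0.635 = 5.455×10⁻⁶ einstein.
Absorbed by unknown: 0.237 × 5.455×10⁻⁶ = 1.293×10⁻⁶ mol.
Φ(unknown) = 1.45×10⁻⁷ / 1.293×10⁻⁶ = 0.11.

Φ = 0.11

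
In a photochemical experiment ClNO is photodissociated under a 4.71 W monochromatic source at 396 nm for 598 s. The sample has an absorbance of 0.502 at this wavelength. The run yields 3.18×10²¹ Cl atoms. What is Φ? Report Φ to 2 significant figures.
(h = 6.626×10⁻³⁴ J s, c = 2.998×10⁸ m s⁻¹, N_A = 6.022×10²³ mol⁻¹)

Product: 3.18×10²¹ / 6.022×10²³ = 0.005281 mol.
Photon energy at 396 nm: hc/λ = (6.626×10⁻³⁴)(2.998×10⁸)/(396×10⁻⁹) = 5.016×10⁻¹⁹ J.
Energy delivered: (4.71 W)(598 s) = 2817 J.
Photons incident: 2817 / 5.016×10⁻¹⁹ = 5.616×10²¹, i.e. 5.616×10²¹/6.022×10²³ = 0.009326 mol.
Fraction absorbed: 1 − 10^(−0.502) = 0.6852.
Photons absorbed: 0.6852 × 0.009326 = 0.006390 mol.
Φ = 0.005281 mol / 0.006390 mol photons = 0.83.

Φ = 0.83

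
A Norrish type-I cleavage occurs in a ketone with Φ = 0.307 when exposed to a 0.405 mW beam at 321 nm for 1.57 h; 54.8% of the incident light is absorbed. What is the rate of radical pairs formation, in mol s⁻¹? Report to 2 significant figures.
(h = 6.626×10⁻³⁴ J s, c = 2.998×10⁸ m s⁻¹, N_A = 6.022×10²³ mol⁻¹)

Photon energy at 321 nm: hc/λ = (6.626×10⁻³⁴)(2.998×10⁸)/(321×10⁻⁹) = 6.188×10⁻¹⁹ J.
Energy delivered: (0.405 mW)(5652 s) = 2.289 J.
Photons incident: 2.289 / 6.188×10⁻¹⁹ = 3.699×10¹⁸, i.e. 3.699×10¹⁸/6.022×10²³ = 6.142×10⁻⁶ mol.
Photons absorbed: 0.548 × 6.142×10⁻⁶ = 3.366×10⁻⁶ mol.
Product formed: 0.307 × 3.366×10⁻⁶ = 1.033×10⁻⁶ mol.
Rate: 1.033×10⁻⁶ / 5652 s = 1.8×10⁻¹⁰ mol s⁻¹.

1.8×10⁻¹⁰ mol s⁻¹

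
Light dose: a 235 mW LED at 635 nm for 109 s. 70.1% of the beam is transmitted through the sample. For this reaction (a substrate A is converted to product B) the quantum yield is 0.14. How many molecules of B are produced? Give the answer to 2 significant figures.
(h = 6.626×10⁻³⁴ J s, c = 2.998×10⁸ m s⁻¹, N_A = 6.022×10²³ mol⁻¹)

Photon energy at 635 nm: hc/λ = (6.626×10⁻³⁴)(2.998×10⁸)/(635×10⁻⁹) = 3.128×10⁻¹⁹ J.
Energy delivered: (235 mW)(109 s) = 25.62 J.
Photons incident: 25.62 / 3.128×10⁻¹⁹ = 8.191×10¹⁹, i.e. 8.191×10¹⁹/6.022×10²³ = 1.360×10⁻⁴ mol.
Fraction absorbed: 1 − 70.1/100 = 0.2990.
Photons absorbed: 0.2990 × 1.360×10⁻⁴ = 4.066×10⁻⁵ mol.
Product: Φ × n_abs = 0.14 × 4.066×10⁻⁵ = 5.692×10⁻⁶ mol.
As a count: 5.692×10⁻⁶ × 6.022×10²³ = 3.4×10¹⁸.

3.4×10¹⁸ molecules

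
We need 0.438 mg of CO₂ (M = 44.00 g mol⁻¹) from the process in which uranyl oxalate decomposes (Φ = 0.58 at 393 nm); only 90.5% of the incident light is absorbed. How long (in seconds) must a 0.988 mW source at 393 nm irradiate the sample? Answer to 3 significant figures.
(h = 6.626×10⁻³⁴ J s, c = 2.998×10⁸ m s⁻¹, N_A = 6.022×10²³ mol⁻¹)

t ≈ 5840 s

Product: 0.438 mg / 44.00 g mol⁻¹ = 9.955×10⁻⁶ mol.
Photons that must be absorbed: 9.955×10⁻⁶ / 0.58 = 1.716×10⁻⁵ mol.
Incident photons needed: 1.716×10⁻⁵ / 0.905 = 1.896×10⁻⁵ mol.
Photon energy: hc/λ = 5.055×10⁻¹⁹ J; per mole, 3.044×10⁵ J mol⁻¹.
Energy required: 1.896×10⁻⁵ × 3.044×10⁵ = 5.771 J.
Time: 5.771 J / 0.000988 W = 5840 s.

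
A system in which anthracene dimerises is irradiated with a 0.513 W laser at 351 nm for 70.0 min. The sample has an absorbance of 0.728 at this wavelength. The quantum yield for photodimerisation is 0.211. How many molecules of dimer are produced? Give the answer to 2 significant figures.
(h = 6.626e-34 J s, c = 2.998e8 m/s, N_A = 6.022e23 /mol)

Photon energy at 351 nm: hc/λ = (6.626e-34)(2.998e8)/(351e-9) = 5.659e-19 J.
Energy delivered: (0.513 W)(4200 s) = 2155 J.
Photons incident: 2155 / 5.659e-19 = 3.808e21, i.e. 3.808e21/6.022e23 = 0.006323 mol.
Fraction absorbed: 1 − 10^(−0.728) = 0.8129.
Photons absorbed: 0.8129 × 0.006323 = 0.005140 mol.
Product: Φ × n_abs = 0.211 × 0.005140 = 0.001085 mol.
As a count: 0.001085 × 6.022e23 = 6.5e20.

6.5e20 molecules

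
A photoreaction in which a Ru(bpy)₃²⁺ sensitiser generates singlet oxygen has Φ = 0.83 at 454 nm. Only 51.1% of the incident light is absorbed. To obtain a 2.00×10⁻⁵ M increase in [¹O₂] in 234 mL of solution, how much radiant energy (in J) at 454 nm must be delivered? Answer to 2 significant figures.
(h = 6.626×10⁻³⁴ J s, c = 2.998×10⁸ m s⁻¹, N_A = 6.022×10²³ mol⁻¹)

Product: (2.00×10⁻⁵ M)(0.234 L) = 4.680×10⁻⁶ mol.
Photons that must be absorbed: 4.680×10⁻⁶ / 0.83 = 5.639×10⁻⁶ mol.
Incident photons needed: 5.639×10⁻⁶ / 0.511 = 1.104×10⁻⁵ mol.
Photon energy: hc/λ = 4.375×10⁻¹⁹ J; per mole, 2.635×10⁵ J mol⁻¹.
Energy required: 1.104×10⁻⁵ × 2.635×10⁵ = 2.9 J.

2.9 J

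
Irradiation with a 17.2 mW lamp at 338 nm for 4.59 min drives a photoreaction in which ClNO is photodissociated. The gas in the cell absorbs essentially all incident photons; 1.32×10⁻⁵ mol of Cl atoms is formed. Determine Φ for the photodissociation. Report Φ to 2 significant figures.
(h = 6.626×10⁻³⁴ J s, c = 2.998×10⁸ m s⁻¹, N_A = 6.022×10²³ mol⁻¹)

Photon energy at 338 nm: hc/λ = (6.626×10⁻³⁴)(2.998×10⁸)/(338×10⁻⁹) = 5.877×10⁻¹⁹ J.
Energy delivered: (17.2 mW)(275.4 s) = 4.737 J.
Photons incident: 4.737 / 5.877×10⁻¹⁹ = 8.060×10¹⁸, i.e. 8.060×10¹⁸/6.022×10²³ = 1.338×10⁻⁵ mol.
Φ = 1.32×10⁻⁵ mol / 1.338×10⁻⁵ mol photons = 0.99.

Φ = 0.99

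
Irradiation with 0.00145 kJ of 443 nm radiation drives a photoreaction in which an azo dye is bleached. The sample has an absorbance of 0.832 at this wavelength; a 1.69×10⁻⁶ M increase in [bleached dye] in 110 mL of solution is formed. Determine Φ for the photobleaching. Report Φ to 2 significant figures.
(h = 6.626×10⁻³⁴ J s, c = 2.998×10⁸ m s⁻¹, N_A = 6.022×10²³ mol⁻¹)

Φ = 0.041

Product: (1.69×10⁻⁶ M)(0.11 L) = 1.859×10⁻⁷ mol.
Photon energy at 443 nm: hc/λ = (6.626×10⁻³⁴)(2.998×10⁸)/(443×10⁻⁹) = 4.484×10⁻¹⁹ J.
Incident energy: 0.00145 kJ = 1.45 J.
Photons incident: 1.45 / 4.484×10⁻¹⁹ = 3.234×10¹⁸, i.e. 3.234×10¹⁸/6.022×10²³ = 5.370×10⁻⁶ mol.
Fraction absorbed: 1 − 10^(−0.832) = 0.8528.
Photons absorbed: 0.8528 × 5.370×10⁻⁶ = 4.580×10⁻⁶ mol.
Φ = 1.859×10⁻⁷ mol / 4.580×10⁻⁶ mol photons = 0.041.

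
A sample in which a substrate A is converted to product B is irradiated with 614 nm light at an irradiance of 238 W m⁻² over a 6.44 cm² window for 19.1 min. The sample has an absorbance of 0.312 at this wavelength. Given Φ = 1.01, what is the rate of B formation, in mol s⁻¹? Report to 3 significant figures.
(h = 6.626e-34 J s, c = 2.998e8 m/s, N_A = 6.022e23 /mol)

4.07e-7 mol s⁻¹

Photon energy at 614 nm: hc/λ = (6.626e-34)(2.998e8)/(614e-9) = 3.235e-19 J.
Energy delivered: (238 W m⁻²)(6.44e-4 m²)(1146 s) = 175.6 J.
Photons incident: 175.6 / 3.235e-19 = 5.428e20, i.e. 5.428e20/6.022e23 = 9.014e-4 mol.
Fraction absorbed: 1 − 10^(−0.312) = 0.5125.
Photons absorbed: 0.5125 × 9.014e-4 = 4.620e-4 mol.
Product formed: 1.01 × 4.620e-4 = 4.666e-4 mol.
Rate: 4.666e-4 / 1146 s = 4.07e-7 mol s⁻¹.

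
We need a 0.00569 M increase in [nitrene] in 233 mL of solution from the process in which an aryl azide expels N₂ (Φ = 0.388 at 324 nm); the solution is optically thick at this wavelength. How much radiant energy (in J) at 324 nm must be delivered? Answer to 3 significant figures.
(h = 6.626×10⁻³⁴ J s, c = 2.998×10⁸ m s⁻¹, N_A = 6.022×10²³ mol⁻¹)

1260 J

Product: (0.00569 M)(0.233 L) = 0.001326 mol.
Photons that must be absorbed: 0.001326 / 0.388 = 0.003418 mol.
Photon energy: hc/λ = 6.131×10⁻¹⁹ J; per mole, 3.692×10⁵ J mol⁻¹.
Energy required: 0.003418 × 3.692×10⁵ = 1260 J.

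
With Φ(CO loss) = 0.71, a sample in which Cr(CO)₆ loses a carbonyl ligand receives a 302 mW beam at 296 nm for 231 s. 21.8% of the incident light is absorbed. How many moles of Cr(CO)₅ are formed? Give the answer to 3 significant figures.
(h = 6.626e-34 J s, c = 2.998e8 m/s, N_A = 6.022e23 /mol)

2.67e-5 mol

Photon energy at 296 nm: hc/λ = (6.626e-34)(2.998e8)/(296e-9) = 6.711e-19 J.
Energy delivered: (302 mW)(231 s) = 69.76 J.
Photons incident: 69.76 / 6.711e-19 = 1.039e20, i.e. 1.039e20/6.022e23 = 1.725e-4 mol.
Photons absorbed: 0.218 × 1.725e-4 = 3.760e-5 mol.
Product: Φ × n_abs = 0.71 × 3.760e-5 = 2.670e-5 mol.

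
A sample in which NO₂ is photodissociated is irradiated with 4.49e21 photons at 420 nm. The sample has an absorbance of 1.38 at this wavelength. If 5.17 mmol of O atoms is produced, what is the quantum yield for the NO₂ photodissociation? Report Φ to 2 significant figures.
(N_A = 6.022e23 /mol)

Φ = 0.72

Product: 5.17 mmol = 0.00517 mol.
Moles of photons: 4.49e21 / 6.022e23 = 0.007456 mol.
Fraction absorbed: 1 − 10^(−1.38) = 0.9583.
Photons absorbed: 0.9583 × 0.007456 = 0.007145 mol.
Φ = 0.00517 mol / 0.007145 mol photons = 0.72.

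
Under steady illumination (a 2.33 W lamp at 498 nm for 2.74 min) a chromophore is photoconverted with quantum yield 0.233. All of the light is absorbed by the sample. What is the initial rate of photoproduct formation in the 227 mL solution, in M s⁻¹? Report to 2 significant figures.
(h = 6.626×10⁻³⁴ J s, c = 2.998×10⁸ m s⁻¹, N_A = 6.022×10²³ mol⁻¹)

Photon energy at 498 nm: hc/λ = (6.626×10⁻³⁴)(2.998×10⁸)/(498×10⁻⁹) = 3.989×10⁻¹⁹ J.
Energy delivered: (2.33 W)(164.4 s) = 383.1 J.
Photons incident: 383.1 / 3.989×10⁻¹⁹ = 9.604×10²⁰, i.e. 9.604×10²⁰/6.022×10²³ = 0.001595 mol.
Product formed: 0.233 × 0.001595 = 3.716×10⁻⁴ mol.
Rate: 3.716×10⁻⁴ mol / (164.4 s × 0.227 L) = 1.0×10⁻⁵ M s⁻¹.

1.0×10⁻⁵ M s⁻¹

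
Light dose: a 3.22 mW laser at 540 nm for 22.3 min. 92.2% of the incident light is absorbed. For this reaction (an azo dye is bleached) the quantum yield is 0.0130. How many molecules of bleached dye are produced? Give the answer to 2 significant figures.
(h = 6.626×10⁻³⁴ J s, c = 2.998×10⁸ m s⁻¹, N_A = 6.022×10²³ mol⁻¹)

1.4×10¹⁷ molecules

Photon energy at 540 nm: hc/λ = (6.626×10⁻³⁴)(2.998×10⁸)/(540×10⁻⁹) = 3.679×10⁻¹⁹ J.
Energy delivered: (3.22 mW)(1338 s) = 4.308 J.
Photons incident: 4.308 / 3.679×10⁻¹⁹ = 1.171×10¹⁹, i.e. 1.171×10¹⁹/6.022×10²³ = 1.945×10⁻⁵ mol.
Photons absorbed: 0.922 × 1.945×10⁻⁵ = 1.793×10⁻⁵ mol.
Product: Φ × n_abs = 0.0130 × 1.793×10⁻⁵ = 2.331×10⁻⁷ mol.
As a count: 2.331×10⁻⁷ × 6.022×10²³ = 1.4×10¹⁷.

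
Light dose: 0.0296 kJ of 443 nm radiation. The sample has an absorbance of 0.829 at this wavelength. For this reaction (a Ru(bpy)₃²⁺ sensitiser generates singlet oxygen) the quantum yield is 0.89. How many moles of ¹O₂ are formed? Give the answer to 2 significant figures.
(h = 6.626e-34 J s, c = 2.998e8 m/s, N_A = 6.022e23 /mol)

Photon energy at 443 nm: hc/λ = (6.626e-34)(2.998e8)/(443e-9) = 4.484e-19 J.
Incident energy: 0.0296 kJ = 29.6 J.
Photons incident: 29.6 / 4.484e-19 = 6.601e19, i.e. 6.601e19/6.022e23 = 1.096e-4 mol.
Fraction absorbed: 1 − 10^(−0.829) = 0.8517.
Photons absorbed: 0.8517 × 1.096e-4 = 9.335e-5 mol.
Product: Φ × n_abs = 0.89 × 9.335e-5 = 8.308e-5 mol.

8.3e-5 mol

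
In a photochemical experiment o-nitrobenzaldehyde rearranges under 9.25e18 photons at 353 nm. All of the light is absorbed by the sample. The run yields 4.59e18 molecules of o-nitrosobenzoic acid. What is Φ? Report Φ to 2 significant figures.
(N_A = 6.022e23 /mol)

Φ = 0.50

Product: 4.59e18 / 6.022e23 = 7.622e-6 mol.
Moles of photons: 9.25e18 / 6.022e23 = 1.536e-5 mol.
Φ = 7.622e-6 mol / 1.536e-5 mol photons = 0.50.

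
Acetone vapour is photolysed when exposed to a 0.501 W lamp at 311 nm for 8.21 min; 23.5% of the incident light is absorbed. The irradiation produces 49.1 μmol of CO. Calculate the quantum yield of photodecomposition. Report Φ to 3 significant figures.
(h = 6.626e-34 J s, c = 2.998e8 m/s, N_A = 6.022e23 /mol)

Product: 49.1 μmol = 4.91e-5 mol.
Photon energy at 311 nm: hc/λ = (6.626e-34)(2.998e8)/(311e-9) = 6.387e-19 J.
Energy delivered: (0.501 W)(492.6 s) = 246.8 J.
Photons incident: 246.8 / 6.387e-19 = 3.864e20, i.e. 3.864e20/6.022e23 = 6.416e-4 mol.
Photons absorbed: 0.235 × 6.416e-4 = 1.508e-4 mol.
Φ = 4.91e-5 mol / 1.508e-4 mol photons = 0.326.

Φ = 0.326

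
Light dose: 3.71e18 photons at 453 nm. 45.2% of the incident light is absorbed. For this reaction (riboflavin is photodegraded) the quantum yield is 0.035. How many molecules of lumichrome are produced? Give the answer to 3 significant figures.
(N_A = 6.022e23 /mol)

5.87e16 molecules

Moles of photons: 3.71e18 / 6.022e23 = 6.161e-6 mol.
Photons absorbed: 0.452 × 6.161e-6 = 2.785e-6 mol.
Product: Φ × n_abs = 0.035 × 2.785e-6 = 9.748e-8 mol.
As a count: 9.748e-8 × 6.022e23 = 5.87e16.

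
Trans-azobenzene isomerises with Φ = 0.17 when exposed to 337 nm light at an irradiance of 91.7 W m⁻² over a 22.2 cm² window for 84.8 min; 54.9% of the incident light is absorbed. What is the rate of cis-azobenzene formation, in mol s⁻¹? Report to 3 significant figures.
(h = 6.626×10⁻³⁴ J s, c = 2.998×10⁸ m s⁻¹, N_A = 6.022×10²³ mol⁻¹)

5.35×10⁻⁸ mol s⁻¹

Photon energy at 337 nm: hc/λ = (6.626×10⁻³⁴)(2.998×10⁸)/(337×10⁻⁹) = 5.895×10⁻¹⁹ J.
Energy delivered: (91.7 W m⁻²)(22.2×10⁻⁴ m²)(5088 s) = 1036 J.
Photons incident: 1036 / 5.895×10⁻¹⁹ = 1.757×10²¹, i.e. 1.757×10²¹/6.022×10²³ = 0.002918 mol.
Photons absorbed: 0.549 × 0.002918 = 0.001602 mol.
Product formed: 0.17 × 0.001602 = 2.723×10⁻⁴ mol.
Rate: 2.723×10⁻⁴ / 5088 s = 5.35×10⁻⁸ mol s⁻¹.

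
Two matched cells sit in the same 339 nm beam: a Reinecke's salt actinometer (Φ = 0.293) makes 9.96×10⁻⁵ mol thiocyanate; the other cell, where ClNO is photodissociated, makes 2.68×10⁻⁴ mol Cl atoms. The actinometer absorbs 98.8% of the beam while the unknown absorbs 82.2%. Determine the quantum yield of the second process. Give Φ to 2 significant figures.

Photons absorbed by the actinometer: 9.96×10⁻⁵ / 0.293 = 3.399×10⁻⁴ mol.
Incident flux: 3.399×10⁻⁴ / 0.988 = 3.440×10⁻⁴ einstein.
Absorbed by unknown: 0.822 × 3.440×10⁻⁴ = 2.828×10⁻⁴ mol.
Φ(unknown) = 2.68×10⁻⁴ / 2.828×10⁻⁴ = 0.95.

Φ = 0.95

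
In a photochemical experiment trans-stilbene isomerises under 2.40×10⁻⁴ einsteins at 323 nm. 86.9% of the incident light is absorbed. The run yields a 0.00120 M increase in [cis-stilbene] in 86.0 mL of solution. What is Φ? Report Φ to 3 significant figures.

Φ = 0.495

Product: (0.00120 M)(0.086 L) = 1.032×10⁻⁴ mol.
Photons absorbed: 0.869 × 2.40×10⁻⁴ = 2.086×10⁻⁴ mol.
Φ = 1.032×10⁻⁴ mol / 2.086×10⁻⁴ mol photons = 0.495.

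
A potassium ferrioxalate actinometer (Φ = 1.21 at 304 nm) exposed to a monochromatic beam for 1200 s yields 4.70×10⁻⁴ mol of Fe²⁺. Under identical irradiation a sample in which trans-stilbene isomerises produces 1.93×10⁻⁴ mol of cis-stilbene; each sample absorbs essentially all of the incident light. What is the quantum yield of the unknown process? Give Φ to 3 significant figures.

Φ = 0.497

Photons absorbed by the actinometer: 4.70×10⁻⁴ / 1.21 = 3.884×10⁻⁴ mol.
Φ(unknown) = 1.93×10⁻⁴ / 3.884×10⁻⁴ = 0.497.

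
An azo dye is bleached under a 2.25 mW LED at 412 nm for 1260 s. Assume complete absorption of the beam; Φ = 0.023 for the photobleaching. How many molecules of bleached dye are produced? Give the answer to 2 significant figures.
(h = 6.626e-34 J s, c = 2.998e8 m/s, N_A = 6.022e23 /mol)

Photon energy at 412 nm: hc/λ = (6.626e-34)(2.998e8)/(412e-9) = 4.822e-19 J.
Energy delivered: (2.25 mW)(1260 s) = 2.835 J.
Photons incident: 2.835 / 4.822e-19 = 5.879e18, i.e. 5.879e18/6.022e23 = 9.763e-6 mol.
Product: Φ × n_abs = 0.023 × 9.763e-6 = 2.245e-7 mol.
As a count: 2.245e-7 × 6.022e23 = 1.4e17.

1.4e17 molecules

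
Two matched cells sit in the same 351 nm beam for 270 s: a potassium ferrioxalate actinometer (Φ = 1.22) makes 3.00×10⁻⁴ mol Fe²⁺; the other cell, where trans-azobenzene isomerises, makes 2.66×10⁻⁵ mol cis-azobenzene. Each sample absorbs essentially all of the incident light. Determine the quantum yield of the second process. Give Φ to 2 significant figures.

Φ = 0.11

Photons absorbed by the actinometer: 3.00×10⁻⁴ / 1.22 = 2.459×10⁻⁴ mol.
Φ(unknown) = 2.66×10⁻⁵ / 2.459×10⁻⁴ = 0.11.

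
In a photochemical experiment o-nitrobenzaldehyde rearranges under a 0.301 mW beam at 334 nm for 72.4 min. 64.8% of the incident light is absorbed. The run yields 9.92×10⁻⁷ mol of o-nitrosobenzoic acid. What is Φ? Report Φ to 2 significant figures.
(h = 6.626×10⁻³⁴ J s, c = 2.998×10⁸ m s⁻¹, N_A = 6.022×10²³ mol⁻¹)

Φ = 0.42

Photon energy at 334 nm: hc/λ = (6.626×10⁻³⁴)(2.998×10⁸)/(334×10⁻⁹) = 5.948×10⁻¹⁹ J.
Energy delivered: (0.301 mW)(4344 s) = 1.308 J.
Photons incident: 1.308 / 5.948×10⁻¹⁹ = 2.199×10¹⁸, i.e. 2.199×10¹⁸/6.022×10²³ = 3.652×10⁻⁶ mol.
Photons absorbed: 0.648 × 3.652×10⁻⁶ = 2.366×10⁻⁶ mol.
Φ = 9.92×10⁻⁷ mol / 2.366×10⁻⁶ mol photons = 0.42.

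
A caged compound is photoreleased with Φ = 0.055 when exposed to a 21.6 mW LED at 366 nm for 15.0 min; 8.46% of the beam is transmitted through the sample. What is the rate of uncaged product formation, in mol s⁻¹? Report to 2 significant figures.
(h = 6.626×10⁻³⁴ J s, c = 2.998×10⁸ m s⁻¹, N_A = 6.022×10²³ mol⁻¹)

3.3×10⁻⁹ mol s⁻¹

Photon energy at 366 nm: hc/λ = (6.626×10⁻³⁴)(2.998×10⁸)/(366×10⁻⁹) = 5.428×10⁻¹⁹ J.
Energy delivered: (21.6 mW)(900 s) = 19.44 J.
Photons incident: 19.44 / 5.428×10⁻¹⁹ = 3.581×10¹⁹, i.e. 3.581×10¹⁹/6.022×10²³ = 5.947×10⁻⁵ mol.
Fraction absorbed: 1 − 8.46/100 = 0.9154.
Photons absorbed: 0.9154 × 5.947×10⁻⁵ = 5.444×10⁻⁵ mol.
Product formed: 0.055 × 5.444×10⁻⁵ = 2.994×10⁻⁶ mol.
Rate: 2.994×10⁻⁶ / 900 s = 3.3×10⁻⁹ mol s⁻¹.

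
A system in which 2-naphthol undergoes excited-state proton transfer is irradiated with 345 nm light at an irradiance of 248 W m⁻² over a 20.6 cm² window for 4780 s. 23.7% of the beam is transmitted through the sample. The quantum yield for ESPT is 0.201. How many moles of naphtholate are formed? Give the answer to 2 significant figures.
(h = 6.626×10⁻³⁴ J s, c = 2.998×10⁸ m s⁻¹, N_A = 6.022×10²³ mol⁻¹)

0.0011 mol

Photon energy at 345 nm: hc/λ = (6.626×10⁻³⁴)(2.998×10⁸)/(345×10⁻⁹) = 5.758×10⁻¹⁹ J.
Energy delivered: (248 W m⁻²)(20.6×10⁻⁴ m²)(4780 s) = 2442 J.
Photons incident: 2442 / 5.758×10⁻¹⁹ = 4.241×10²¹, i.e. 4.241×10²¹/6.022×10²³ = 0.007043 mol.
Fraction absorbed: 1 − 23.7/100 = 0.7630.
Photons absorbed: 0.7630 × 0.007043 = 0.005374 mol.
Product: Φ × n_abs = 0.201 × 0.005374 = 0.001080 mol.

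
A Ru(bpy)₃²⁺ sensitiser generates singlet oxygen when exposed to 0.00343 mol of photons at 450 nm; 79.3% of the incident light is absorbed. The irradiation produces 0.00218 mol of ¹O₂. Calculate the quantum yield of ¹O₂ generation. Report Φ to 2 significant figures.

Φ = 0.80

Photons absorbed: 0.793 × 0.00343 = 0.002720 mol.
Φ = 0.00218 mol / 0.002720 mol photons = 0.80.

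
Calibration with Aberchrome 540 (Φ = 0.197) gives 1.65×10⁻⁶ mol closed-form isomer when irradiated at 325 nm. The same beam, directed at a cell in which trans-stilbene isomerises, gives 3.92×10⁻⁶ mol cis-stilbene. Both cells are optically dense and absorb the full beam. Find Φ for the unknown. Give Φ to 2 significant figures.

Φ = 0.47

Photons absorbed by the actinometer: 1.65×10⁻⁶ / 0.197 = 8.376×10⁻⁶ mol.
Φ(unknown) = 3.92×10⁻⁶ / 8.376×10⁻⁶ = 0.47.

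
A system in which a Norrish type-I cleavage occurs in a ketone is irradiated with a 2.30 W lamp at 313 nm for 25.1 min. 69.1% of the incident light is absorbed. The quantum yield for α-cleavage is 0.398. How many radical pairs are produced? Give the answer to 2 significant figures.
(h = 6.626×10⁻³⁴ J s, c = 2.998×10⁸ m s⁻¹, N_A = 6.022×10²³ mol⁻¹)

1.5×10²¹ radical pairs

Photon energy at 313 nm: hc/λ = (6.626×10⁻³⁴)(2.998×10⁸)/(313×10⁻⁹) = 6.347×10⁻¹⁹ J.
Energy delivered: (2.30 W)(1506 s) = 3464 J.
Photons incident: 3464 / 6.347×10⁻¹⁹ = 5.458×10²¹, i.e. 5.458×10²¹/6.022×10²³ = 0.009063 mol.
Photons absorbed: 0.691 × 0.009063 = 0.006263 mol.
Product: Φ × n_abs = 0.398 × 0.006263 = 0.002493 mol.
As a count: 0.002493 × 6.022×10²³ = 1.5×10²¹.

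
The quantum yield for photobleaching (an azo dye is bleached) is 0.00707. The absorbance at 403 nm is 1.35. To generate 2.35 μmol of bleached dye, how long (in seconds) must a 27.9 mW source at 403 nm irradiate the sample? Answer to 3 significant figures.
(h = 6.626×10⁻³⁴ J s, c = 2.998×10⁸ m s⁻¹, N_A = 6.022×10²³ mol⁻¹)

t ≈ 3700 s

Product: 2.35 μmol = 2.35×10⁻⁶ mol.
Photons that must be absorbed: 2.35×10⁻⁶ / 0.00707 = 3.324×10⁻⁴ mol.
Fraction absorbed: 1 − 10^(−1.35) = 0.9553.
Incident photons needed: 3.324×10⁻⁴ / 0.9553 = 3.480×10⁻⁴ mol.
Photon energy: hc/λ = 4.929×10⁻¹⁹ J; per mole, 2.968×10⁵ J mol⁻¹.
Energy required: 3.480×10⁻⁴ × 2.968×10⁵ = 103.3 J.
Time: 103.3 J / 0.0279 W = 3700 s.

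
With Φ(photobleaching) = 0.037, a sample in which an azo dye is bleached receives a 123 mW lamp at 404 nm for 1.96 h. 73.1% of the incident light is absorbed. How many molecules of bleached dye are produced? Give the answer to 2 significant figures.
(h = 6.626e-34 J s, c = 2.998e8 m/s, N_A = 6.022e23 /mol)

Photon energy at 404 nm: hc/λ = (6.626e-34)(2.998e8)/(404e-9) = 4.917e-19 J.
Energy delivered: (123 mW)(7056 s) = 867.9 J.
Photons incident: 867.9 / 4.917e-19 = 1.765e21, i.e. 1.765e21/6.022e23 = 0.002931 mol.
Photons absorbed: 0.731 × 0.002931 = 0.002143 mol.
Product: Φ × n_abs = 0.037 × 0.002143 = 7.929e-5 mol.
As a count: 7.929e-5 × 6.022e23 = 4.8e19.

4.8e19 molecules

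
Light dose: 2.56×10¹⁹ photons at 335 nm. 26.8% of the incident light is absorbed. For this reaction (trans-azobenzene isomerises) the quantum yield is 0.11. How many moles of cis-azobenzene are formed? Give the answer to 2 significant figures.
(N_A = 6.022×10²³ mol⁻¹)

Moles of photons: 2.56×10¹⁹ / 6.022×10²³ = 4.251×10⁻⁵ mol.
Photons absorbed: 0.268 × 4.251×10⁻⁵ = 1.139×10⁻⁵ mol.
Product: Φ × n_abs = 0.11 × 1.139×10⁻⁵ = 1.253×10⁻⁶ mol.

1.3×10⁻⁶ mol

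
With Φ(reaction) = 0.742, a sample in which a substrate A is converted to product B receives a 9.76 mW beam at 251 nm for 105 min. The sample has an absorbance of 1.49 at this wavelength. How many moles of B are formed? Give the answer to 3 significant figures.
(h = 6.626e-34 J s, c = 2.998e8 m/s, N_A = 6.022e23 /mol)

9.26e-5 mol

Photon energy at 251 nm: hc/λ = (6.626e-34)(2.998e8)/(251e-9) = 7.914e-19 J.
Energy delivered: (9.76 mW)(6300 s) = 61.49 J.
Photons incident: 61.49 / 7.914e-19 = 7.770e19, i.e. 7.770e19/6.022e23 = 1.290e-4 mol.
Fraction absorbed: 1 − 10^(−1.49) = 0.9676.
Photons absorbed: 0.9676 × 1.290e-4 = 1.248e-4 mol.
Product: Φ × n_abs = 0.742 × 1.248e-4 = 9.260e-5 mol.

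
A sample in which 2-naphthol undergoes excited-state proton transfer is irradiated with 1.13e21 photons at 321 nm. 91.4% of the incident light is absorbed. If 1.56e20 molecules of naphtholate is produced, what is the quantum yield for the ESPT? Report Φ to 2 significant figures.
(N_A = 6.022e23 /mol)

Product: 1.56e20 / 6.022e23 = 2.591e-4 mol.
Moles of photons: 1.13e21 / 6.022e23 = 0.001876 mol.
Photons absorbed: 0.914 × 0.001876 = 0.001715 mol.
Φ = 2.591e-4 mol / 0.001715 mol photons = 0.15.

Φ = 0.15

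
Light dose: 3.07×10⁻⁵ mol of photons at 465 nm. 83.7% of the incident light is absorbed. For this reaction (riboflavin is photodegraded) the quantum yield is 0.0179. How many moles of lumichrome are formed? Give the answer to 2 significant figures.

Photons absorbed: 0.837 × 3.07×10⁻⁵ = 2.570×10⁻⁵ mol.
Product: Φ × n_abs = 0.0179 × 2.570×10⁻⁵ = 4.600×10⁻⁷ mol.

4.6×10⁻⁷ mol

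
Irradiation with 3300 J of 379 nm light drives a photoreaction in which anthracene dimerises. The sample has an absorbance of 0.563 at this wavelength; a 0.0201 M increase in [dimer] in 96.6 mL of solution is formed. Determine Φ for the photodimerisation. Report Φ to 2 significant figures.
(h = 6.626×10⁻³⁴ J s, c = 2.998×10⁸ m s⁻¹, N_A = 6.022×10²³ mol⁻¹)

Product: (0.0201 M)(0.0966 L) = 0.001942 mol.
Photon energy at 379 nm: hc/λ = (6.626×10⁻³⁴)(2.998×10⁸)/(379×10⁻⁹) = 5.241×10⁻¹⁹ J.
Photons incident: 3300 / 5.241×10⁻¹⁹ = 6.297×10²¹, i.e. 6.297×10²¹/6.022×10²³ = 0.01046 mol.
Fraction absorbed: 1 − 10^(−0.563) = 0.7265.
Photons absorbed: 0.7265 × 0.01046 = 0.007599 mol.
Φ = 0.001942 mol / 0.007599 mol photons = 0.26.

Φ = 0.26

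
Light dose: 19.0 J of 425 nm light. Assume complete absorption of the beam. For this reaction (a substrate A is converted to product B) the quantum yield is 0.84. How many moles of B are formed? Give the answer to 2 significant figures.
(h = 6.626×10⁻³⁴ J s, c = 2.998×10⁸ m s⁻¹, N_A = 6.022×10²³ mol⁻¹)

5.7×10⁻⁵ mol

Photon energy at 425 nm: hc/λ = (6.626×10⁻³⁴)(2.998×10⁸)/(425×10⁻⁹) = 4.674×10⁻¹⁹ J.
Photons incident: 19.0 / 4.674×10⁻¹⁹ = 4.065×10¹⁹, i.e. 4.065×10¹⁹/6.022×10²³ = 6.750×10⁻⁵ mol.
Product: Φ × n_abs = 0.84 × 6.750×10⁻⁵ = 5.670×10⁻⁵ mol.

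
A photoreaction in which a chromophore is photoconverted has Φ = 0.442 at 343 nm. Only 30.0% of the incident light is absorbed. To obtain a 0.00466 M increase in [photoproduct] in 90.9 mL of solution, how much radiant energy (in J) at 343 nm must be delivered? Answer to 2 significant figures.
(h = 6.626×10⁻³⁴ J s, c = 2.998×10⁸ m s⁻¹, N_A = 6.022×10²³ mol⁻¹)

Product: (0.00466 M)(0.0909 L) = 4.236×10⁻⁴ mol.
Photons that must be absorbed: 4.236×10⁻⁴ / 0.442 = 9.584×10⁻⁴ mol.
Incident photons needed: 9.584×10⁻⁴ / 0.300 = 0.003195 mol.
Photon energy: hc/λ = 5.791×10⁻¹⁹ J; per mole, 3.487×10⁵ J mol⁻¹.
Energy required: 0.003195 × 3.487×10⁵ = 1100 J.

1100 J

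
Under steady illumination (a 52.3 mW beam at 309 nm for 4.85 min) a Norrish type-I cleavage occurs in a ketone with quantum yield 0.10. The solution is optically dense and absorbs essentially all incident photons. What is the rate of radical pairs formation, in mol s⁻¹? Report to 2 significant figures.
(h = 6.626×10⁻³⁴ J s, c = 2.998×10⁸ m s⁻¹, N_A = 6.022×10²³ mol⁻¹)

1.4×10⁻⁸ mol s⁻¹

Photon energy at 309 nm: hc/λ = (6.626×10⁻³⁴)(2.998×10⁸)/(309×10⁻⁹) = 6.429×10⁻¹⁹ J.
Energy delivered: (52.3 mW)(291 s) = 15.22 J.
Photons incident: 15.22 / 6.429×10⁻¹⁹ = 2.367×10¹⁹, i.e. 2.367×10¹⁹/6.022×10²³ = 3.931×10⁻⁵ mol.
Product formed: 0.10 × 3.931×10⁻⁵ = 3.931×10⁻⁶ mol.
Rate: 3.931×10⁻⁶ / 291 s = 1.4×10⁻⁸ mol s⁻¹.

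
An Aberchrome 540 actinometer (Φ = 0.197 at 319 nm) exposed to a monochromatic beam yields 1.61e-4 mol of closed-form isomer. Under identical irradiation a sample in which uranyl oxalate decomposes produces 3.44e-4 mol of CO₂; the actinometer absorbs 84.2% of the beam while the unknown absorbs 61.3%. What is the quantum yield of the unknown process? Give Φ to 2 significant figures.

Φ = 0.58

Photons absorbed by the actinometer: 1.61e-4 / 0.197 = 8.173e-4 mol.
Incident flux: 8.173e-4 / 0.842 = 9.707e-4 einstein.
Absorbed by unknown: 0.613 × 9.707e-4 = 5.950e-4 mol.
Φ(unknown) = 3.44e-4 / 5.950e-4 = 0.58.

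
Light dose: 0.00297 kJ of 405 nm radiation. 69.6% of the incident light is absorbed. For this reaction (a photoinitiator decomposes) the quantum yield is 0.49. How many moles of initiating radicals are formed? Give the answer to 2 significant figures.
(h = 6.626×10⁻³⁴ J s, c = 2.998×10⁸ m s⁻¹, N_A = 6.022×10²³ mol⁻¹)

3.4×10⁻⁶ mol

Photon energy at 405 nm: hc/λ = (6.626×10⁻³⁴)(2.998×10⁸)/(405×10⁻⁹) = 4.905×10⁻¹⁹ J.
Incident energy: 0.00297 kJ = 2.97 J.
Photons incident: 2.97 / 4.905×10⁻¹⁹ = 6.055×10¹⁸, i.e. 6.055×10¹⁸/6.022×10²³ = 1.005×10⁻⁵ mol.
Photons absorbed: 0.696 × 1.005×10⁻⁵ = 6.995×10⁻⁶ mol.
Product: Φ × n_abs = 0.49 × 6.995×10⁻⁶ = 3.428×10⁻⁶ mol.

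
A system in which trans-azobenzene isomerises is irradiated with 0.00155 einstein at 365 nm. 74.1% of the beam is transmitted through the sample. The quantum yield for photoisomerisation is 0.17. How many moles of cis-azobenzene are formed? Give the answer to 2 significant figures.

6.8×10⁻⁵ mol

Fraction absorbed: 1 − 74.1/100 = 0.2590.
Photons absorbed: 0.2590 × 0.00155 = 4.015×10⁻⁴ mol.
Product: Φ × n_abs = 0.17 × 4.015×10⁻⁴ = 6.826×10⁻⁵ mol.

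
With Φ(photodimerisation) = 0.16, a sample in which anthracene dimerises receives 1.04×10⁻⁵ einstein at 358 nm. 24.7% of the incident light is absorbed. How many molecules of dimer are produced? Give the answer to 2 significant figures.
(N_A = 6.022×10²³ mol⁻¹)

2.5×10¹⁷ molecules

Photons absorbed: 0.247 × 1.04×10⁻⁵ = 2.569×10⁻⁶ mol.
Product: Φ × n_abs = 0.16 × 2.569×10⁻⁶ = 4.110×10⁻⁷ mol.
As a count: 4.110×10⁻⁷ × 6.022×10²³ = 2.5×10¹⁷.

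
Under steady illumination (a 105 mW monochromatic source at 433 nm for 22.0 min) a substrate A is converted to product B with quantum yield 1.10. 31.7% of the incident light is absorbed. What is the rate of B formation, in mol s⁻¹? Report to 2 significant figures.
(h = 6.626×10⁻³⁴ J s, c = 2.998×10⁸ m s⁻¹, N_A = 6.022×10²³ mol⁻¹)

Photon energy at 433 nm: hc/λ = (6.626×10⁻³⁴)(2.998×10⁸)/(433×10⁻⁹) = 4.588×10⁻¹⁹ J.
Energy delivered: (105 mW)(1320 s) = 138.6 J.
Photons incident: 138.6 / 4.588×10⁻¹⁹ = 3.021×10²⁰, i.e. 3.021×10²⁰/6.022×10²³ = 5.017×10⁻⁴ mol.
Photons absorbed: 0.317 × 5.017×10⁻⁴ = 1.590×10⁻⁴ mol.
Product formed: 1.10 × 1.590×10⁻⁴ = 1.749×10⁻⁴ mol.
Rate: 1.749×10⁻⁴ / 1320 s = 1.3×10⁻⁷ mol s⁻¹.

1.3×10⁻⁷ mol s⁻¹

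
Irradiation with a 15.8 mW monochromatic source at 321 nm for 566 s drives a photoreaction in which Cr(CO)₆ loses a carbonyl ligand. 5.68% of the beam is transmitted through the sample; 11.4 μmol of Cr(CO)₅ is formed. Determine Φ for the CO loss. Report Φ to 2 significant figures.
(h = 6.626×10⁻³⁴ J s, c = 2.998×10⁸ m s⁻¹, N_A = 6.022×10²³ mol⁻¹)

Product: 11.4 μmol = 1.14×10⁻⁵ mol.
Photon energy at 321 nm: hc/λ = (6.626×10⁻³⁴)(2.998×10⁸)/(321×10⁻⁹) = 6.188×10⁻¹⁹ J.
Energy delivered: (15.8 mW)(566 s) = 8.943 J.
Photons incident: 8.943 / 6.188×10⁻¹⁹ = 1.445×10¹⁹, i.e. 1.445×10¹⁹/6.022×10²³ = 2.400×10⁻⁵ mol.
Fraction absorbed: 1 − 5.68/100 = 0.9432.
Photons absorbed: 0.9432 × 2.400×10⁻⁵ = 2.264×10⁻⁵ mol.
Φ = 1.14×10⁻⁵ mol / 2.264×10⁻⁵ mol photons = 0.50.

Φ = 0.50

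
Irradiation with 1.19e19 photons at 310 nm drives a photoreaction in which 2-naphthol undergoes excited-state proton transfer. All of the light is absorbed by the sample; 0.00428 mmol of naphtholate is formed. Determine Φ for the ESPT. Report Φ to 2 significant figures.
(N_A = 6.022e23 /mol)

Φ = 0.22

Product: 0.00428 mmol = 4.28e-6 mol.
Moles of photons: 1.19e19 / 6.022e23 = 1.976e-5 mol.
Φ = 4.28e-6 mol / 1.976e-5 mol photons = 0.22.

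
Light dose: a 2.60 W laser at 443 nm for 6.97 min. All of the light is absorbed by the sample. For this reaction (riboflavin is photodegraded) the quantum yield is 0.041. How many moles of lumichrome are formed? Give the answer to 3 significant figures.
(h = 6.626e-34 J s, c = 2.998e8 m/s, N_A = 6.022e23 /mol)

Photon energy at 443 nm: hc/λ = (6.626e-34)(2.998e8)/(443e-9) = 4.484e-19 J.
Energy delivered: (2.60 W)(418.2 s) = 1087 J.
Photons incident: 1087 / 4.484e-19 = 2.424e21, i.e. 2.424e21/6.022e23 = 0.004025 mol.
Product: Φ × n_abs = 0.041 × 0.004025 = 1.650e-4 mol.

1.65e-4 mol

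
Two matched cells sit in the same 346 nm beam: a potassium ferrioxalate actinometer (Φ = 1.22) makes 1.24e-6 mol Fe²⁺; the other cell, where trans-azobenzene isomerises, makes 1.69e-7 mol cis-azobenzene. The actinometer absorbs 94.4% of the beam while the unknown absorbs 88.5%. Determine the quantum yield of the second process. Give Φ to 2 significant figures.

Photons absorbed by the actinometer: 1.24e-6 / 1.22 = 1.016e-6 mol.
Incident flux: 1.016e-6 / 0.944 = 1.076e-6 einstein.
Absorbed by unknown: 0.885 × 1.076e-6 = 9.523e-7 mol.
Φ(unknown) = 1.69e-7 / 9.523e-7 = 0.18.

Φ = 0.18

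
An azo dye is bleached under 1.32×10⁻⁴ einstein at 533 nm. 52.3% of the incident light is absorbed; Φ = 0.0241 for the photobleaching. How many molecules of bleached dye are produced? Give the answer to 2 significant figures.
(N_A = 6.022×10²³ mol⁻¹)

1.0×10¹⁸ molecules

Photons absorbed: 0.523 × 1.32×10⁻⁴ = 6.904×10⁻⁵ mol.
Product: Φ × n_abs = 0.0241 × 6.904×10⁻⁵ = 1.664×10⁻⁶ mol.
As a count: 1.664×10⁻⁶ × 6.022×10²³ = 1.0×10¹⁸.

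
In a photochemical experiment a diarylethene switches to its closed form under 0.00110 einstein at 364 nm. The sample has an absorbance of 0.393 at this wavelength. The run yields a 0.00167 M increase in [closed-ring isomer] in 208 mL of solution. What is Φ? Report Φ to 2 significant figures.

Product: (0.00167 M)(0.208 L) = 3.474e-4 mol.
Fraction absorbed: 1 − 10^(−0.393) = 0.5954.
Photons absorbed: 0.5954 × 0.00110 = 6.549e-4 mol.
Φ = 3.474e-4 mol / 6.549e-4 mol photons = 0.53.

Φ = 0.53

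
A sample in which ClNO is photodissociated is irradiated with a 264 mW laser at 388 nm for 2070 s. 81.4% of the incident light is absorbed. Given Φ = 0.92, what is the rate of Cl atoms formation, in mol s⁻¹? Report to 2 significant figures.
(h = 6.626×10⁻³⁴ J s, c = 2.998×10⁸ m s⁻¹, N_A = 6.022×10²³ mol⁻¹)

Photon energy at 388 nm: hc/λ = (6.626×10⁻³⁴)(2.998×10⁸)/(388×10⁻⁹) = 5.120×10⁻¹⁹ J.
Energy delivered: (264 mW)(2070 s) = 546.5 J.
Photons incident: 546.5 / 5.120×10⁻¹⁹ = 1.067×10²¹, i.e. 1.067×10²¹/6.022×10²³ = 0.001772 mol.
Photons absorbed: 0.814 × 0.001772 = 0.001442 mol.
Product formed: 0.92 × 0.001442 = 0.001327 mol.
Rate: 0.001327 / 2070 s = 6.4×10⁻⁷ mol s⁻¹.

6.4×10⁻⁷ mol s⁻¹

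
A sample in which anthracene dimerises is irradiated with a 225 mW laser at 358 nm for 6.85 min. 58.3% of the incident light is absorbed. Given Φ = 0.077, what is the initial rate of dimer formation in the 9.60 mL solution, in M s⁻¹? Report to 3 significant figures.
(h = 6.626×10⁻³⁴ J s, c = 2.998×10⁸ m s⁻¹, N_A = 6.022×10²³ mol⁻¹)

3.15×10⁻⁶ M s⁻¹

Photon energy at 358 nm: hc/λ = (6.626×10⁻³⁴)(2.998×10⁸)/(358×10⁻⁹) = 5.549×10⁻¹⁹ J.
Energy delivered: (225 mW)(411 s) = 92.48 J.
Photons incident: 92.48 / 5.549×10⁻¹⁹ = 1.667×10²⁰, i.e. 1.667×10²⁰/6.022×10²³ = 2.768×10⁻⁴ mol.
Photons absorbed: 0.583 × 2.768×10⁻⁴ = 1.614×10⁻⁴ mol.
Product formed: 0.077 × 1.614×10⁻⁴ = 1.243×10⁻⁵ mol.
Rate: 1.243×10⁻⁵ mol / (411 s × 0.0096 L) = 3.15×10⁻⁶ M s⁻¹.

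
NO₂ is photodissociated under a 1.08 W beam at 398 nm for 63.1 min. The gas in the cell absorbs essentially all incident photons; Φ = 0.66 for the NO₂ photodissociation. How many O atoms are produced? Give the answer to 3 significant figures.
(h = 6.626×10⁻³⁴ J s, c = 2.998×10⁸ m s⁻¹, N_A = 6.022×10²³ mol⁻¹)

Photon energy at 398 nm: hc/λ = (6.626×10⁻³⁴)(2.998×10⁸)/(398×10⁻⁹) = 4.991×10⁻¹⁹ J.
Energy delivered: (1.08 W)(3786 s) = 4089 J.
Photons incident: 4089 / 4.991×10⁻¹⁹ = 8.193×10²¹, i.e. 8.193×10²¹/6.022×10²³ = 0.01361 mol.
Product: Φ × n_abs = 0.66 × 0.01361 = 0.008983 mol.
As a count: 0.008983 × 6.022×10²³ = 5.41×10²¹.

5.41×10²¹ atoms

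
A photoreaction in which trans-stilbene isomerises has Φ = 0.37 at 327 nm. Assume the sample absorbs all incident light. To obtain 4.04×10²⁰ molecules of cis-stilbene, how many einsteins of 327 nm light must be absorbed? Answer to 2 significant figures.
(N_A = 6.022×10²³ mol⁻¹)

Product: 4.04×10²⁰ / 6.022×10²³ = 6.709×10⁻⁴ mol.
Photons that must be absorbed: 6.709×10⁻⁴ / 0.37 = 0.001813 mol.

0.0018 einstein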